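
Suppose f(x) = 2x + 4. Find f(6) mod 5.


f(6) = 16
16 mod 5 = 1

1


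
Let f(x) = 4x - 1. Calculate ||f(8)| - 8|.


f(8) = 31
|31| = 31
|31 - 8| = 23

23


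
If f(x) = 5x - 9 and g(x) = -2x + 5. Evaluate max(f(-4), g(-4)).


13


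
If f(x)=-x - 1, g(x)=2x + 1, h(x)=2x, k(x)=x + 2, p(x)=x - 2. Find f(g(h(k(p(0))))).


-2


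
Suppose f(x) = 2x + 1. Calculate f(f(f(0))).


7


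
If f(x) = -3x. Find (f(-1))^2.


f(-1) = 3
(3)^2 = 9

9


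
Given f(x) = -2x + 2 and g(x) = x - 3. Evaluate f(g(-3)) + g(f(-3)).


f(g(-3)) = 14
g(f(-3)) = 5
Sum = 19

19


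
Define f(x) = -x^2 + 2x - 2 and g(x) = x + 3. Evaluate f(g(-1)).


g(-1) = 2
f(2) = (-1)*(2)^2 + 2*(2) - 2 = -2

-2


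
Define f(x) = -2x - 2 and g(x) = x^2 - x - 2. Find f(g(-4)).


g(-4) = 18
f(18) = -38

-38


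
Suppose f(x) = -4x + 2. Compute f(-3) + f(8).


f(-3) = 14
f(8) = -30
Sum = -16

-16


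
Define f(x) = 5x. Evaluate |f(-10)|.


f(-10) = -50
|-50| = 50

50


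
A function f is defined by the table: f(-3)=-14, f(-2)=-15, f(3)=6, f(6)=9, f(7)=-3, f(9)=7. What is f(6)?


Reading from the table at x = 6

9


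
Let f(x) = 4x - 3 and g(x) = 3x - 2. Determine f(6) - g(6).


f(6) = 21
g(6) = 16
Difference = 5

5


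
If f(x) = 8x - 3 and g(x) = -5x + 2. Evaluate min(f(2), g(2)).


f(2) = 13
g(2) = -8
min = -8

-8


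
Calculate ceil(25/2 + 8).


25/2 = 12.5
12.5 + 8 = 20.5
ceil(20.5) = 21

21


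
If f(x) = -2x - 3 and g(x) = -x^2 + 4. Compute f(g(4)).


g(4) = -12
f(-12) = 21

21


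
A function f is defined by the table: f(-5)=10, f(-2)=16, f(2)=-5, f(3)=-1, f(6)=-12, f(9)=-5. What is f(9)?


Reading from the table at x = 9

-5


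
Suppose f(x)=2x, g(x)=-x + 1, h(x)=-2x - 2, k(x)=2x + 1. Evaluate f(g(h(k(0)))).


k(0) = 1
h(1) = -4
g(-4) = 5
f(5) = 10

10


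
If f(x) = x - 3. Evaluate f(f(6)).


0


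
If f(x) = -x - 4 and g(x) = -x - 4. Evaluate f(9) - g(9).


f(9) = -13
g(9) = -13
Difference = 0

0


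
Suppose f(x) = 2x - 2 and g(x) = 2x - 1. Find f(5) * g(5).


f(5) = 8
g(5) = 9
Product = 72

72


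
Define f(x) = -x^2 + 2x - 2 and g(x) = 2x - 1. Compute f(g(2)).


g(2) = 3
f(3) = (-1)*(3)^2 + 2*(3) - 2 = -5

-5


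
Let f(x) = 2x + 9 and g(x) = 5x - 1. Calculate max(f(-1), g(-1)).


f(-1) = 7
g(-1) = -6
max = 7

7


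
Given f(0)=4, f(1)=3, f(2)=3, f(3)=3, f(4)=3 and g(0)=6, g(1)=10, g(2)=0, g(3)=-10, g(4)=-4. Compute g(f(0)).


f(0) = 4
g(4) = -4

-4


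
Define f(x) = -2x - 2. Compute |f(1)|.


f(1) = -4
|-4| = 4

4


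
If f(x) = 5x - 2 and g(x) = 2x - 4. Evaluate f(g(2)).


g(2) = 0
f(0) = -2

-2


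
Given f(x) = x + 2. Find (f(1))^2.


f(1) = 3
(3)^2 = 9

9


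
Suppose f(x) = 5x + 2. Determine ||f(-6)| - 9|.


f(-6) = -28
|-28| = 28
|28 - 9| = 19

19


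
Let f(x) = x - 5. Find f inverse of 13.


Solve x - 5 = 13
x = (13 + 5) / 1 = 18

18


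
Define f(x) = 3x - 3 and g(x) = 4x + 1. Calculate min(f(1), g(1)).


f(1) = 0
g(1) = 5
min = 0

0


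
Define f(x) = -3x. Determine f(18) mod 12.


6


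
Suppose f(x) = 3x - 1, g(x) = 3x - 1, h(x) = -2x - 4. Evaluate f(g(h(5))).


h(5) = -14
g(-14) = -43
f(-43) = -130

-130


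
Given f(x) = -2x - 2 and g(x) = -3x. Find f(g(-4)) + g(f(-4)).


f(g(-4)) = -26
g(f(-4)) = -18
Sum = -44

-44


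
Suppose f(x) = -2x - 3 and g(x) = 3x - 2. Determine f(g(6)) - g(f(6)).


f(g(6)) = -35
g(f(6)) = -47
Difference = 12

12


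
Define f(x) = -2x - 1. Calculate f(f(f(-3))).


f(-3) = 5
f(5) = -11
f(-11) = 21

21


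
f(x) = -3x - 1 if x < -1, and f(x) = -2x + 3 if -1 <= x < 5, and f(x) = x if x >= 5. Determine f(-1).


-1 satisfies -1 <= x < 5
f(-1) = 5

5


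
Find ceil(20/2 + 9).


20/2 = 10
10 + 9 = 19
ceil(19) = 19

19


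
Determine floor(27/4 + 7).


27/4 = 6.75
6.75 + 7 = 13.75
floor(13.75) = 13

13


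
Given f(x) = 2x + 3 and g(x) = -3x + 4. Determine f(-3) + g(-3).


f(-3) = -3
g(-3) = 13
Sum = 10

10


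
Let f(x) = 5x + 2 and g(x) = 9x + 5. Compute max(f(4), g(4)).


41


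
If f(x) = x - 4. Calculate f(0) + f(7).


f(0) = -4
f(7) = 3
Sum = -1

-1


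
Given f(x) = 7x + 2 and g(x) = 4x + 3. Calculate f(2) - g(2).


5


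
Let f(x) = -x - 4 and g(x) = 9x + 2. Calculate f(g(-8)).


g(-8) = -70
f(-70) = 66

66


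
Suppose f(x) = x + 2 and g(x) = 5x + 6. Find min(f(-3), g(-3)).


f(-3) = -1
g(-3) = -9
min = -9

-9


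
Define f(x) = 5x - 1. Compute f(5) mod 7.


3


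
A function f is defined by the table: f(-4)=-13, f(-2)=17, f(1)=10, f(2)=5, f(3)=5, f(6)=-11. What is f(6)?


Reading from the table at x = 6

-11


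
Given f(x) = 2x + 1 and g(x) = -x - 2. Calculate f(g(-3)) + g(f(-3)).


f(g(-3)) = 3
g(f(-3)) = 3
Sum = 6

6


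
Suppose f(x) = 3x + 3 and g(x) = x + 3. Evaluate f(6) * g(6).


f(6) = 21
g(6) = 9
Product = 189

189


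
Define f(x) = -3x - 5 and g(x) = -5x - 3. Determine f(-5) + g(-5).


f(-5) = 10
g(-5) = 22
Sum = 32

32


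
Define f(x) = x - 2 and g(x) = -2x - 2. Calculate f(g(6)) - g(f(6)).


-6


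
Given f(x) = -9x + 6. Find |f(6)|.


f(6) = -48
|-48| = 48

48


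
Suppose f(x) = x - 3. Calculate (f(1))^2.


f(1) = -2
(-2)^2 = 4

4


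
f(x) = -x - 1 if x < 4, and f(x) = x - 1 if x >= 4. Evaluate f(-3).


-3 satisfies x < 4
f(-3) = 2

2


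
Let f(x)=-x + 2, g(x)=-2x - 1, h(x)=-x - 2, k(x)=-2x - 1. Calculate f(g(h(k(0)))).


k(0) = -1
h(-1) = -1
g(-1) = 1
f(1) = 1

1


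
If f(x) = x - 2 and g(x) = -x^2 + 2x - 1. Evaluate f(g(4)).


-11


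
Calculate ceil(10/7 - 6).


10/7 = 1.4286
1.4286 - 6 = -4.5714
ceil(-4.5714) = -4

-4


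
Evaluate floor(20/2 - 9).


20/2 = 10
10 - 9 = 1
floor(1) = 1

1


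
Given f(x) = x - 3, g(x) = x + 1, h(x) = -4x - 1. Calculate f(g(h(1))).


h(1) = -5
g(-5) = -4
f(-4) = -7

-7


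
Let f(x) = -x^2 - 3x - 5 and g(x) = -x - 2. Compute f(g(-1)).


g(-1) = -1
f(-1) = (-1)*(-1)^2 - 3*(-1) - 5 = -3

-3


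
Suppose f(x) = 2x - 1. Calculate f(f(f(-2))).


f(-2) = -5
f(-5) = -11
f(-11) = -23

-23


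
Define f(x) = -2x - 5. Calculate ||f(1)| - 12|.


f(1) = -7
|-7| = 7
|7 - 12| = 5

5


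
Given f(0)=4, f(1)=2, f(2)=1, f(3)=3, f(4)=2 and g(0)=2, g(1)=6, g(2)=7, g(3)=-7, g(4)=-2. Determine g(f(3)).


f(3) = 3
g(3) = -7

-7


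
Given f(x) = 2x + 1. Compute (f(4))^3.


f(4) = 9
(9)^3 = 729

729


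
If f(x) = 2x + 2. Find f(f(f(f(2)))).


62


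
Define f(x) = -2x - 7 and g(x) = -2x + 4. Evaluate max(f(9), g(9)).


f(9) = -25
g(9) = -14
max = -14

-14


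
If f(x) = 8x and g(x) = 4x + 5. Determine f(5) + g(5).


f(5) = 40
g(5) = 25
Sum = 65

65


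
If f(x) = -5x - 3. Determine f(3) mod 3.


f(3) = -18
-18 mod 3 = 0

0


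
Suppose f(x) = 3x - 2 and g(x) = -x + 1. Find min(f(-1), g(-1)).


f(-1) = -5
g(-1) = 2
min = -5

-5


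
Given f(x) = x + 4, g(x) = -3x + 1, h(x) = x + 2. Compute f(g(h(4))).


h(4) = 6
g(6) = -17
f(-17) = -13

-13


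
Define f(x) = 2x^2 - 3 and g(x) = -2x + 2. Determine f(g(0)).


g(0) = 2
f(2) = 2*(2)^2 - 3 = 5

5


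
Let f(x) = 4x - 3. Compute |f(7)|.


f(7) = 25
|25| = 25

25


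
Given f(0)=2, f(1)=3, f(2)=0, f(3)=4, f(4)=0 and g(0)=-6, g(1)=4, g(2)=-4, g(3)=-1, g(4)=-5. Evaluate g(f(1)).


-1


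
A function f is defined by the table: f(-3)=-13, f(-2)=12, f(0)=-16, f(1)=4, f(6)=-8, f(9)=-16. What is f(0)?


Reading from the table at x = 0

-16


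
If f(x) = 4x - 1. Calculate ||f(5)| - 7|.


12


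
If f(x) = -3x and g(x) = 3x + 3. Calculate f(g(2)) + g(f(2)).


f(g(2)) = -27
g(f(2)) = -15
Sum = -42

-42


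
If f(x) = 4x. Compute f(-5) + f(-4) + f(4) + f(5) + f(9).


f(-5) = -20
f(-4) = -16
f(4) = 16
f(5) = 20
f(9) = 36
Sum = 36

36


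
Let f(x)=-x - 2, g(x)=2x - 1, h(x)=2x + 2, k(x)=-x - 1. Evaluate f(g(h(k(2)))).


k(2) = -3
h(-3) = -4
g(-4) = -9
f(-9) = 7

7


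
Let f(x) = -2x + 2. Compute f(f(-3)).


f(-3) = 8
f(8) = -14

-14


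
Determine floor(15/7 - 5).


15/7 = 2.1429
2.1429 - 5 = -2.8571
floor(-2.8571) = -3

-3


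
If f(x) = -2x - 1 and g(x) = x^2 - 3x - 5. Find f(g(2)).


g(2) = -7
f(-7) = 13

13


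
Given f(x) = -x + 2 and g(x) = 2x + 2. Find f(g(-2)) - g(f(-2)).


-6


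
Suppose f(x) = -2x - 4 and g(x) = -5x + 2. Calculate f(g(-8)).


g(-8) = 42
f(42) = -88

-88


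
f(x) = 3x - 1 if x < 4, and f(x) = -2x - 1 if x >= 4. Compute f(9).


9 satisfies x >= 4
f(9) = -19

-19


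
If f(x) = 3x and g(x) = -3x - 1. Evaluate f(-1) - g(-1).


f(-1) = -3
g(-1) = 2
Difference = -5

-5


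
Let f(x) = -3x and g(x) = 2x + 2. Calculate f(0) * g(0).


f(0) = 0
g(0) = 2
Product = 0

0


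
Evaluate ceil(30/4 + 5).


13


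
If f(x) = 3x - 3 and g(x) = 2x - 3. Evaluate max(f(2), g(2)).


f(2) = 3
g(2) = 1
max = 3

3


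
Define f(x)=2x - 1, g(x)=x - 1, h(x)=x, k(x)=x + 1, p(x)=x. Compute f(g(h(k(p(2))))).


p(2) = 2
k(2) = 3
h(3) = 3
g(3) = 2
f(2) = 3

3


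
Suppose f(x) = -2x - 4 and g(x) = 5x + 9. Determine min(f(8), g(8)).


-20


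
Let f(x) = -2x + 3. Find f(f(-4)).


-19


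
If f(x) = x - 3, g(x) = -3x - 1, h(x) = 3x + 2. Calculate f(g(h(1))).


h(1) = 5
g(5) = -16
f(-16) = -19

-19


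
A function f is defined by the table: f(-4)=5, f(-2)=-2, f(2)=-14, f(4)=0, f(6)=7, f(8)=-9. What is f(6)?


Reading from the table at x = 6

7


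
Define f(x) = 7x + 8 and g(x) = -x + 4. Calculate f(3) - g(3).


f(3) = 29
g(3) = 1
Difference = 28

28


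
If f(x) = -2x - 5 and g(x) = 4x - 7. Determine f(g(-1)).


g(-1) = -11
f(-11) = 17

17


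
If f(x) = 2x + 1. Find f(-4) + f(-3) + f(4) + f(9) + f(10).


f(-4) = -7
f(-3) = -5
f(4) = 9
f(9) = 19
f(10) = 21
Sum = 37

37


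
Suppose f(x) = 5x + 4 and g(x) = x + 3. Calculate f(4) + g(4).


f(4) = 24
g(4) = 7
Sum = 31

31


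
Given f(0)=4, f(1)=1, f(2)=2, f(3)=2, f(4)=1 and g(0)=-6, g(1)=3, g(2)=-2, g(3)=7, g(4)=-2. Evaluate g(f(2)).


f(2) = 2
g(2) = -2

-2


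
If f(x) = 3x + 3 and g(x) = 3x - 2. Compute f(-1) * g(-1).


f(-1) = 0
g(-1) = -5
Product = 0

0


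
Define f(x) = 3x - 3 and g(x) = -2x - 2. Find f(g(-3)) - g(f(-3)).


f(g(-3)) = 9
g(f(-3)) = 22
Difference = -13

-13


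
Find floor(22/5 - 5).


22/5 = 4.4
4.4 - 5 = -0.6
floor(-0.6) = -1

-1


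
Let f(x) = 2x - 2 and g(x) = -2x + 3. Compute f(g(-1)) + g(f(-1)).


19


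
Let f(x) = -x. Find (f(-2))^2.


f(-2) = 2
(2)^2 = 4

4


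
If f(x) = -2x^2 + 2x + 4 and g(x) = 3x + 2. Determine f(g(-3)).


g(-3) = -7
f(-7) = (-2)*(-7)^2 + 2*(-7) + 4 = -108

-108


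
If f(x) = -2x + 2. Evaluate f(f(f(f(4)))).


f(4) = -6
f(-6) = 14
f(14) = -26
f(-26) = 54

54


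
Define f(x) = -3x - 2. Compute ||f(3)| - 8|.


f(3) = -11
|-11| = 11
|11 - 8| = 3

3


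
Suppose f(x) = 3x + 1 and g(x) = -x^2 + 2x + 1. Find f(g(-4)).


-68


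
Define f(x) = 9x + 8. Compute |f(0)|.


f(0) = 8
|8| = 8

8


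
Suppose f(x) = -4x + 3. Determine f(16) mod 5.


f(16) = -61
-61 mod 5 = 4

4


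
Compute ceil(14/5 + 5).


14/5 = 2.8
2.8 + 5 = 7.8
ceil(7.8) = 8

8


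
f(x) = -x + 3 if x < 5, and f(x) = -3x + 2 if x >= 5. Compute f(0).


0 satisfies x < 5
f(0) = 3

3


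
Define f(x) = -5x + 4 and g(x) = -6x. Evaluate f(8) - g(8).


f(8) = -36
g(8) = -48
Difference = 12

12


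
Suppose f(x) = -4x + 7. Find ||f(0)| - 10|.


3


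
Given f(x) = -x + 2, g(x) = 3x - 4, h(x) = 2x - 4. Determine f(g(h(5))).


-12


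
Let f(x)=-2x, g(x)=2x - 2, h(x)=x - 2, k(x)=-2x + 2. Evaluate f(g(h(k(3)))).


k(3) = -4
h(-4) = -6
g(-6) = -14
f(-14) = 28

28


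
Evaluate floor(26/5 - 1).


26/5 = 5.2
5.2 - 1 = 4.2
floor(4.2) = 4

4


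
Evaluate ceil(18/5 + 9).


18/5 = 3.6
3.6 + 9 = 12.6
ceil(12.6) = 13

13


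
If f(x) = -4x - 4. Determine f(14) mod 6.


f(14) = -60
-60 mod 6 = 0

0


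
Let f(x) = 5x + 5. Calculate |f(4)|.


f(4) = 25
|25| = 25

25


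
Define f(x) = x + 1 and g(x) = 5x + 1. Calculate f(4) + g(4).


f(4) = 5
g(4) = 21
Sum = 26

26


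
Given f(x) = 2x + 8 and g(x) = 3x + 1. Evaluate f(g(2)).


g(2) = 7
f(7) = 22

22


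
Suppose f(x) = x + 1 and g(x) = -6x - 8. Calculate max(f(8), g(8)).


9


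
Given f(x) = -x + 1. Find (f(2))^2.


f(2) = -1
(-1)^2 = 1

1


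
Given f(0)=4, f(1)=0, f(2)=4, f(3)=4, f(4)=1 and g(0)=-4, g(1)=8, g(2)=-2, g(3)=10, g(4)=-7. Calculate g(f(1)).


-4


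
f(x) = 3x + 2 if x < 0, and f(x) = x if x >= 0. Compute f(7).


7


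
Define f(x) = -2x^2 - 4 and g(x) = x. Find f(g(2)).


g(2) = 2
f(2) = (-2)*(2)^2 - 4 = -12

-12


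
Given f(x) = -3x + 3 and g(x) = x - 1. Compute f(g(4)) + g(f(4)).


-16


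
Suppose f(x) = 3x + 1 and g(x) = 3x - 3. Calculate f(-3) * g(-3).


96


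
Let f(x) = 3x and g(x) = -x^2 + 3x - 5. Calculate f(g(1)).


-9


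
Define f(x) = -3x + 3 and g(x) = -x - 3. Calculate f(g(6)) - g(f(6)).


f(g(6)) = 30
g(f(6)) = 12
Difference = 18

18


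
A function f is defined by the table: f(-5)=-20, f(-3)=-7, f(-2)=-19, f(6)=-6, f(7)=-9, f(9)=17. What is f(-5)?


-20


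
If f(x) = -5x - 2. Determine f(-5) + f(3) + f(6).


f(-5) = 23
f(3) = -17
f(6) = -32
Sum = -26

-26


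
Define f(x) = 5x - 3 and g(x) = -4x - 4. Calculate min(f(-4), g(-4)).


-23


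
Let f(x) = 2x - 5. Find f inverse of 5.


Solve 2x - 5 = 5
x = (5 + 5) / 2 = 5

5


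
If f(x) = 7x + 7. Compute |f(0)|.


f(0) = 7
|7| = 7

7


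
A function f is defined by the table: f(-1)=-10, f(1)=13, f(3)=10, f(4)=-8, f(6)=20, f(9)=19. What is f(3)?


Reading from the table at x = 3

10


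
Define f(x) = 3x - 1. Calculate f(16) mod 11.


3


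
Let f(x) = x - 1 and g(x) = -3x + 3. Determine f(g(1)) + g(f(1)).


f(g(1)) = -1
g(f(1)) = 3
Sum = 2

2


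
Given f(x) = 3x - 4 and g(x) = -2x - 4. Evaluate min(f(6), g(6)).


-16


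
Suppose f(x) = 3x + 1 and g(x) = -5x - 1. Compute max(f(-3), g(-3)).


f(-3) = -8
g(-3) = 14
max = 14

14


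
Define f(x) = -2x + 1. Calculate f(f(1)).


f(1) = -1
f(-1) = 3

3


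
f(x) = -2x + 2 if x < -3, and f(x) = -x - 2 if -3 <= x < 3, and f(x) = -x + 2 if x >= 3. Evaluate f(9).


9 satisfies x >= 3
f(9) = -7

-7


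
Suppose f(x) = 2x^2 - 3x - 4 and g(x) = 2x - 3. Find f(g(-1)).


61


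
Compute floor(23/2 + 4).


23/2 = 11.5
11.5 + 4 = 15.5
floor(15.5) = 15

15


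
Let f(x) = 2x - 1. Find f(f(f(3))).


17


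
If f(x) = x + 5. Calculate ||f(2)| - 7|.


f(2) = 7
|7| = 7
|7 - 7| = 0

0


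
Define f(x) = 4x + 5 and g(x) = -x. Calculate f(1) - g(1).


10


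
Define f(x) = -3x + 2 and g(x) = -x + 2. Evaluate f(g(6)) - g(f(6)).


f(g(6)) = 14
g(f(6)) = 18
Difference = -4

-4


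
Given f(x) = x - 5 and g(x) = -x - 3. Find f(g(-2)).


g(-2) = -1
f(-1) = -6

-6


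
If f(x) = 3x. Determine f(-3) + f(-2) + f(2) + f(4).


f(-3) = -9
f(-2) = -6
f(2) = 6
f(4) = 12
Sum = 3

3


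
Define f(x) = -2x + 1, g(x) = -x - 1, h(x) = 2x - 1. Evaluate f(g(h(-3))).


h(-3) = -7
g(-7) = 6
f(6) = -11

-11


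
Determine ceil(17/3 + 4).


17/3 = 5.6667
5.6667 + 4 = 9.6667
ceil(9.6667) = 10

10


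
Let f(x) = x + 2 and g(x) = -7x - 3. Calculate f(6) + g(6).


f(6) = 8
g(6) = -45
Sum = -37

-37


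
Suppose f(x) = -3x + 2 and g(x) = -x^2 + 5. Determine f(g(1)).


g(1) = 4
f(4) = -10

-10


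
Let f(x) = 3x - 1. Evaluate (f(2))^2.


f(2) = 5
(5)^2 = 25

25


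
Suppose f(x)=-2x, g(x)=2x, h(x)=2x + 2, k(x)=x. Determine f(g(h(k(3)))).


k(3) = 3
h(3) = 8
g(8) = 16
f(16) = -32

-32


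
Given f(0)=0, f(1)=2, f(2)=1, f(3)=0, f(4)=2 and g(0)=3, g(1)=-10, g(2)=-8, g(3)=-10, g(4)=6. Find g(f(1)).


f(1) = 2
g(2) = -8

-8


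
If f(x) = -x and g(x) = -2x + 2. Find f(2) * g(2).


f(2) = -2
g(2) = -2
Product = 4

4


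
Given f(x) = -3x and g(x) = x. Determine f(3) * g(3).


f(3) = -9
g(3) = 3
Product = -27

-27


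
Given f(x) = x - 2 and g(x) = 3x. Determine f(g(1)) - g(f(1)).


4


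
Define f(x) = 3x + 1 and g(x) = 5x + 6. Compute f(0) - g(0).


f(0) = 1
g(0) = 6
Difference = -5

-5


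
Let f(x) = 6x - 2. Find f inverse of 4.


Solve 6x - 2 = 4
x = (4 + 2) / 6 = 1

1


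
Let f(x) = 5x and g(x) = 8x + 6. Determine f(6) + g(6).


f(6) = 30
g(6) = 54
Sum = 84

84


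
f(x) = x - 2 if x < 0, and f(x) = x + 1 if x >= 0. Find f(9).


9 satisfies x >= 0
f(9) = 10

10


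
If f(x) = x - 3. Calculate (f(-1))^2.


16


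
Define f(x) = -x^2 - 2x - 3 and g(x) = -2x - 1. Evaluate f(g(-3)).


g(-3) = 5
f(5) = (-1)*(5)^2 - 2*(5) - 3 = -38

-38


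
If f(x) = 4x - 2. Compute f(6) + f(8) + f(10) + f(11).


132


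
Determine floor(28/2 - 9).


28/2 = 14
14 - 9 = 5
floor(5) = 5

5


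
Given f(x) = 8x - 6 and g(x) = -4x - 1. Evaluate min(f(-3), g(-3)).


-30


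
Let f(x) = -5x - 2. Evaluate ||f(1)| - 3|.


f(1) = -7
|-7| = 7
|7 - 3| = 4

4


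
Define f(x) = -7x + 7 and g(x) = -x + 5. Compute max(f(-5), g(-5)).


f(-5) = 42
g(-5) = 10
max = 42

42


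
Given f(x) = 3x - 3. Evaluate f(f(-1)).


f(-1) = -6
f(-6) = -21

-21


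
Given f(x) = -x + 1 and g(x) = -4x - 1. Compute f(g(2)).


g(2) = -9
f(-9) = 10

10


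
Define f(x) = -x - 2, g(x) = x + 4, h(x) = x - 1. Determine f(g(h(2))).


-7


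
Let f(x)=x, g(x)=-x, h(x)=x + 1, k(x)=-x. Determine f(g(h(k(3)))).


k(3) = -3
h(-3) = -2
g(-2) = 2
f(2) = 2

2


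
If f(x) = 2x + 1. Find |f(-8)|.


f(-8) = -15
|-15| = 15

15


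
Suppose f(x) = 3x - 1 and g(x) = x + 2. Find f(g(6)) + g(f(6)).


f(g(6)) = 23
g(f(6)) = 19
Sum = 42

42


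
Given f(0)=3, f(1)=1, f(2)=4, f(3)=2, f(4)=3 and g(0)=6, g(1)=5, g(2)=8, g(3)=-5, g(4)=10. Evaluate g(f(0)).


f(0) = 3
g(3) = -5

-5


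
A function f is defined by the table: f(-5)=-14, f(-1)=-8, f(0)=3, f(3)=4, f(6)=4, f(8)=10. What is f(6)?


Reading from the table at x = 6

4


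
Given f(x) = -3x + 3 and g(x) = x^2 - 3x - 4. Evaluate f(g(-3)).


g(-3) = 14
f(14) = -39

-39


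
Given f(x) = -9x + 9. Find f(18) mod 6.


f(18) = -153
-153 mod 6 = 3

3


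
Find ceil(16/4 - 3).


1


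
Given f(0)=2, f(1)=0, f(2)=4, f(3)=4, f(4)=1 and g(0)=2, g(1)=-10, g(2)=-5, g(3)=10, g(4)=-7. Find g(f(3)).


-7


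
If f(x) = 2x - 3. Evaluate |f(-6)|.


f(-6) = -15
|-15| = 15

15


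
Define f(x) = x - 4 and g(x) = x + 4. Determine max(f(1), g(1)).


f(1) = -3
g(1) = 5
max = 5

5


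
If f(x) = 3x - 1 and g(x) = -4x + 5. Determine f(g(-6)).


g(-6) = 29
f(29) = 86

86


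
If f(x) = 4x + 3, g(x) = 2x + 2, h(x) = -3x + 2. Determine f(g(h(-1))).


51


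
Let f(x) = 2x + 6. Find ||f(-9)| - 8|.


f(-9) = -12
|-12| = 12
|12 - 8| = 4

4


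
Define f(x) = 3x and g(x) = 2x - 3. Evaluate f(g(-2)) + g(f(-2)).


f(g(-2)) = -21
g(f(-2)) = -15
Sum = -36

-36


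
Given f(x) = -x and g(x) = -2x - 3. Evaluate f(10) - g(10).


f(10) = -10
g(10) = -23
Difference = 13

13


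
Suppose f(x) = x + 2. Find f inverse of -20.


Solve x + 2 = -20
x = (-20 - 2) / 1 = -22

-22


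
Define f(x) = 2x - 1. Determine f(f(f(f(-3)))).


f(-3) = -7
f(-7) = -15
f(-15) = -31
f(-31) = -63

-63


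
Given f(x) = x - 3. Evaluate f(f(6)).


f(6) = 3
f(3) = 0

0


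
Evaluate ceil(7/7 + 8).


7/7 = 1
1 + 8 = 9
ceil(9) = 9

9


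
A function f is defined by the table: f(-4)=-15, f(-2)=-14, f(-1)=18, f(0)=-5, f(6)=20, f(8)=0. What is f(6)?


Reading from the table at x = 6

20


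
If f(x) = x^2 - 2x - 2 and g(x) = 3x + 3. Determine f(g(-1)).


g(-1) = 0
f(0) = 1*(0)^2 - 2*(0) - 2 = -2

-2


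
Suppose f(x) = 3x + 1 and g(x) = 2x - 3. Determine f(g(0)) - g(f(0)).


-7


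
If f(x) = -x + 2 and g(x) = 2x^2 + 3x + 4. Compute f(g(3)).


-29


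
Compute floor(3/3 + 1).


3/3 = 1
1 + 1 = 2
floor(2) = 2

2


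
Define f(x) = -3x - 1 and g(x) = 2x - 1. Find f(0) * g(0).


1


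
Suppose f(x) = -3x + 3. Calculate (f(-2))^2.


f(-2) = 9
(9)^2 = 81

81


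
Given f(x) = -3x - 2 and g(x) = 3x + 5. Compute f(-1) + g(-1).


f(-1) = 1
g(-1) = 2
Sum = 3

3


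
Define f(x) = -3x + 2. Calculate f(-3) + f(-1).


16


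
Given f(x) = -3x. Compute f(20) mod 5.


f(20) = -60
-60 mod 5 = 0

0


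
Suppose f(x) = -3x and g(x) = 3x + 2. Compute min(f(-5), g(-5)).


f(-5) = 15
g(-5) = -13
min = -13

-13


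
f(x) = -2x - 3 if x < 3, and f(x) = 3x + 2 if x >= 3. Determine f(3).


3 satisfies x >= 3
f(3) = 11

11


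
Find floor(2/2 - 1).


2/2 = 1
1 - 1 = 0
floor(0) = 0

0


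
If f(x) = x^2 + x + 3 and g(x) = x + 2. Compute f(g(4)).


g(4) = 6
f(6) = 1*(6)^2 + 1*(6) + 3 = 45

45


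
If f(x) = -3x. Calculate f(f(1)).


f(1) = -3
f(-3) = 9

9


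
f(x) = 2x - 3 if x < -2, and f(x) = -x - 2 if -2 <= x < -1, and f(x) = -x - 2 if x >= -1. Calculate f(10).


-12


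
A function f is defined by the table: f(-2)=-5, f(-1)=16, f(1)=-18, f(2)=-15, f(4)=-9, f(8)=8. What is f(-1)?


Reading from the table at x = -1

16


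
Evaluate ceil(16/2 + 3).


16/2 = 8
8 + 3 = 11
ceil(11) = 11

11


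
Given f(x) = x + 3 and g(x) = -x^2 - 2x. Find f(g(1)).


g(1) = -3
f(-3) = 0

0


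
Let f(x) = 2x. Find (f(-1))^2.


f(-1) = -2
(-2)^2 = 4

4


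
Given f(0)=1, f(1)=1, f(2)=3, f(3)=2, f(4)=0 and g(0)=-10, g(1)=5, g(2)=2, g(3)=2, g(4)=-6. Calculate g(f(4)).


-10


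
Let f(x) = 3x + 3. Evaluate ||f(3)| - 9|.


f(3) = 12
|12| = 12
|12 - 9| = 3

3


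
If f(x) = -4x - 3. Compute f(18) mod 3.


f(18) = -75
-75 mod 3 = 0

0


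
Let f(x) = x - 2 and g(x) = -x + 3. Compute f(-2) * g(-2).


f(-2) = -4
g(-2) = 5
Product = -20

-20


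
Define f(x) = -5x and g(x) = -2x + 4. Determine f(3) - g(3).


f(3) = -15
g(3) = -2
Difference = -13

-13


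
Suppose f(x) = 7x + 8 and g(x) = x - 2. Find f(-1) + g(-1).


-2


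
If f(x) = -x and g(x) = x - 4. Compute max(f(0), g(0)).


f(0) = 0
g(0) = -4
max = 0

0


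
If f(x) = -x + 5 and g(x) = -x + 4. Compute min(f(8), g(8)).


f(8) = -3
g(8) = -4
min = -4

-4


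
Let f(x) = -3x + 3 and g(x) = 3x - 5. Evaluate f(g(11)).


-81


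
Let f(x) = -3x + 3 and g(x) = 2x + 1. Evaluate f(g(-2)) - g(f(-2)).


f(g(-2)) = 12
g(f(-2)) = 19
Difference = -7

-7


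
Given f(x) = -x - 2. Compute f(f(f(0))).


f(0) = -2
f(-2) = 0
f(0) = -2

-2


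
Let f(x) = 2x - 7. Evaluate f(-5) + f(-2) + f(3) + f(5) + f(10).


-13


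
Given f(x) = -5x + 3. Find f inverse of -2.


Solve -5x + 3 = -2
x = (-2 - 3) / (-5) = 1

1


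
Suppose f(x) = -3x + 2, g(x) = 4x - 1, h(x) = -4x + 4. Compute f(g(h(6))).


245


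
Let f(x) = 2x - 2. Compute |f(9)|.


f(9) = 16
|16| = 16

16


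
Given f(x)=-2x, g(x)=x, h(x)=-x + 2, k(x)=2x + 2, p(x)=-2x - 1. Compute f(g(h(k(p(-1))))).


p(-1) = 1
k(1) = 4
h(4) = -2
g(-2) = -2
f(-2) = 4

4


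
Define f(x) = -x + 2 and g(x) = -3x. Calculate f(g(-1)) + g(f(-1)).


-10


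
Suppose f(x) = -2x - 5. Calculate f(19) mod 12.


f(19) = -43
-43 mod 12 = 5

5


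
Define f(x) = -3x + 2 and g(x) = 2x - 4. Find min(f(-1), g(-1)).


f(-1) = 5
g(-1) = -6
min = -6

-6


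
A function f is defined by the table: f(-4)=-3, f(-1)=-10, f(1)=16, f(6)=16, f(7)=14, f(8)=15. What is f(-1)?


Reading from the table at x = -1

-10


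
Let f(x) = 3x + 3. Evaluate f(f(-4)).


f(-4) = -9
f(-9) = -24

-24


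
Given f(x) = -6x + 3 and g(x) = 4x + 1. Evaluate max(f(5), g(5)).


21


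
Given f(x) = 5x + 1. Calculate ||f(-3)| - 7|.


f(-3) = -14
|-14| = 14
|14 - 7| = 7

7


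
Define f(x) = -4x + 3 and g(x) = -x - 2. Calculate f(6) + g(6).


-29


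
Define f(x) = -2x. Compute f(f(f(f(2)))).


32


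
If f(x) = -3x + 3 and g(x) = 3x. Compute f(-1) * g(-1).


f(-1) = 6
g(-1) = -3
Product = -18

-18


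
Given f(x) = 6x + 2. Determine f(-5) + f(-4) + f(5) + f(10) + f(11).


f(-5) = -28
f(-4) = -22
f(5) = 32
f(10) = 62
f(11) = 68
Sum = 112

112


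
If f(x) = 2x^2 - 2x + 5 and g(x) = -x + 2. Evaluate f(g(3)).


9


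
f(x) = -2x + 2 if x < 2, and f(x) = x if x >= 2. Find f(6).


6 satisfies x >= 2
f(6) = 6

6


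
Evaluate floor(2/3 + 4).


2/3 = 0.6667
0.6667 + 4 = 4.6667
floor(4.6667) = 4

4


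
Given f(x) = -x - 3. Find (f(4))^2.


f(4) = -7
(-7)^2 = 49

49


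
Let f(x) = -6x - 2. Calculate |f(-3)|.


f(-3) = 16
|16| = 16

16


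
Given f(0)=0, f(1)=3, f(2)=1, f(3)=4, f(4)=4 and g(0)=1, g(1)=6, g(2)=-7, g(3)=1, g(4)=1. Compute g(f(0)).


1


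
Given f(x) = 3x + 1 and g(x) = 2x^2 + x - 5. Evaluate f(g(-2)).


4


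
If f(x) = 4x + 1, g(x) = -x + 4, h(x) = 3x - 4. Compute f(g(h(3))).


h(3) = 5
g(5) = -1
f(-1) = -3

-3


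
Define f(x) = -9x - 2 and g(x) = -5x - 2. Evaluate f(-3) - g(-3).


12


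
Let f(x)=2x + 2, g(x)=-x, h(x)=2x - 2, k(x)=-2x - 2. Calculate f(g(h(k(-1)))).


k(-1) = 0
h(0) = -2
g(-2) = 2
f(2) = 6

6


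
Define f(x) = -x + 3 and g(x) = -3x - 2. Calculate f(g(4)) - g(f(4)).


f(g(4)) = 17
g(f(4)) = 1
Difference = 16

16


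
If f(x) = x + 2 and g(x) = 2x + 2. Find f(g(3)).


g(3) = 8
f(8) = 10

10


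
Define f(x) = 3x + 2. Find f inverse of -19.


Solve 3x + 2 = -19
x = (-19 - 2) / 3 = -7

-7


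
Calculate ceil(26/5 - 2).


26/5 = 5.2
5.2 - 2 = 3.2
ceil(3.2) = 4

4


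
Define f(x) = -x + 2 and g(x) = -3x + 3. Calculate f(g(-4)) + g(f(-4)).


f(g(-4)) = -13
g(f(-4)) = -15
Sum = -28

-28


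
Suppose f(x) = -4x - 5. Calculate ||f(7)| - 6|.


27


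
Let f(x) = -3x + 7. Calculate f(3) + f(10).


-25


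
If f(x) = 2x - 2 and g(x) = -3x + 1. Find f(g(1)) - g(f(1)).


f(g(1)) = -6
g(f(1)) = 1
Difference = -7

-7


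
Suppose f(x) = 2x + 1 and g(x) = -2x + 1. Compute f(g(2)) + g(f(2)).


f(g(2)) = -5
g(f(2)) = -9
Sum = -14

-14


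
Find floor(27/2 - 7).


27/2 = 13.5
13.5 - 7 = 6.5
floor(6.5) = 6

6


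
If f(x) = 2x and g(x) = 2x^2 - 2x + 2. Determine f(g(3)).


28


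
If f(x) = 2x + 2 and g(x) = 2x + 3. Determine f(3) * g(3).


f(3) = 8
g(3) = 9
Product = 72

72


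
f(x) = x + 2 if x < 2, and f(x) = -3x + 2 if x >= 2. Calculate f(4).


4 satisfies x >= 2
f(4) = -10

-10


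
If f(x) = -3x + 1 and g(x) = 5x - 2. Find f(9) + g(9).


17


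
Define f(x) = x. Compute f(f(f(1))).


f(1) = 1
f(1) = 1
f(1) = 1

1


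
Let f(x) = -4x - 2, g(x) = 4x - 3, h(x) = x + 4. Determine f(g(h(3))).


h(3) = 7
g(7) = 25
f(25) = -102

-102


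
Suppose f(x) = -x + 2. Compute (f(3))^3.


f(3) = -1
(-1)^3 = -1

-1


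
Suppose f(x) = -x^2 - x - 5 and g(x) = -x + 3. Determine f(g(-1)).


-25


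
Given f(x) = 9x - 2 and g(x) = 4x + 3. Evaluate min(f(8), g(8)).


f(8) = 70
g(8) = 35
min = 35

35


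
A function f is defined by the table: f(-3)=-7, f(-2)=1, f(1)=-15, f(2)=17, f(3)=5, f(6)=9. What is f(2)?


17


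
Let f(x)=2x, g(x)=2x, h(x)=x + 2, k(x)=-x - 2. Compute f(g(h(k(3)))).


k(3) = -5
h(-5) = -3
g(-3) = -6
f(-6) = -12

-12


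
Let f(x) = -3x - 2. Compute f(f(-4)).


f(-4) = 10
f(10) = -32

-32


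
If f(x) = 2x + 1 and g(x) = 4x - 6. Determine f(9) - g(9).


f(9) = 19
g(9) = 30
Difference = -11

-11


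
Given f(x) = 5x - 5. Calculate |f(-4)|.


f(-4) = -25
|-25| = 25

25


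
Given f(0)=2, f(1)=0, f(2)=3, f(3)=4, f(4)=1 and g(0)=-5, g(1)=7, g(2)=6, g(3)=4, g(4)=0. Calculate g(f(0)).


f(0) = 2
g(2) = 6

6


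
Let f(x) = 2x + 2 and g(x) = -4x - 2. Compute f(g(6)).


g(6) = -26
f(-26) = -50

-50


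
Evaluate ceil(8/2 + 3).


7


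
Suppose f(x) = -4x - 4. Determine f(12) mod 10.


f(12) = -52
-52 mod 10 = 8

8


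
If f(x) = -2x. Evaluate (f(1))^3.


f(1) = -2
(-2)^3 = -8

-8


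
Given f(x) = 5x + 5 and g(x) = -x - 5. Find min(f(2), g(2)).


f(2) = 15
g(2) = -7
min = -7

-7


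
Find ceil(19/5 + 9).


19/5 = 3.8
3.8 + 9 = 12.8
ceil(12.8) = 13

13


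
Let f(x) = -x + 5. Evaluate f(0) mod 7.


5


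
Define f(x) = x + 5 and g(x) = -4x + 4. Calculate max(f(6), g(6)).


f(6) = 11
g(6) = -20
max = 11

11


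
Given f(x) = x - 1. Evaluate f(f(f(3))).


f(3) = 2
f(2) = 1
f(1) = 0

0


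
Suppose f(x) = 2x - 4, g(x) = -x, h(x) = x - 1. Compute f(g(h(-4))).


h(-4) = -5
g(-5) = 5
f(5) = 6

6


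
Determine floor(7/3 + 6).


8


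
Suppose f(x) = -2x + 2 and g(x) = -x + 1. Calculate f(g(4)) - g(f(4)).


1


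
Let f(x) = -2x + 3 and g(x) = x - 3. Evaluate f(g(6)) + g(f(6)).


f(g(6)) = -3
g(f(6)) = -12
Sum = -15

-15


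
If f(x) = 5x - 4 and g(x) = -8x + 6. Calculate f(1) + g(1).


f(1) = 1
g(1) = -2
Sum = -1

-1


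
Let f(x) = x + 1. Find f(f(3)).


f(3) = 4
f(4) = 5

5


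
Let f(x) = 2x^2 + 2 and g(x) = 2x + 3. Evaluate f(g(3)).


g(3) = 9
f(9) = 2*(9)^2 + 2 = 164

164


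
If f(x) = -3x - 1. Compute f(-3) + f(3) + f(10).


f(-3) = 8
f(3) = -10
f(10) = -31
Sum = -33

-33


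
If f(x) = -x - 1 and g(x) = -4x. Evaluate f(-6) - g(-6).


f(-6) = 5
g(-6) = 24
Difference = -19

-19


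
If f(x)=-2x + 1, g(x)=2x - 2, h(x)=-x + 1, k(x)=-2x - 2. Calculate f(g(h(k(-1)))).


1


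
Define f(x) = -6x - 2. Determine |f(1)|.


8


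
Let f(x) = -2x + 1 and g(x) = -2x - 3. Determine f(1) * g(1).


f(1) = -1
g(1) = -5
Product = 5

5


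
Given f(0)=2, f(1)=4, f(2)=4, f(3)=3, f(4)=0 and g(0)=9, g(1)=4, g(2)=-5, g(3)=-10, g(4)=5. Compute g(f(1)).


f(1) = 4
g(4) = 5

5


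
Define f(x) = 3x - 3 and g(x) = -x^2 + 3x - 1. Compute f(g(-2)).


g(-2) = -11
f(-11) = -36

-36


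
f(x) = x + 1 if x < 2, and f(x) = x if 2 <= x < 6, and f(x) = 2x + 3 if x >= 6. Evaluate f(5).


5 satisfies 2 <= x < 6
f(5) = 5

5


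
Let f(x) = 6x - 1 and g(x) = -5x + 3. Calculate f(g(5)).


g(5) = -22
f(-22) = -133

-133


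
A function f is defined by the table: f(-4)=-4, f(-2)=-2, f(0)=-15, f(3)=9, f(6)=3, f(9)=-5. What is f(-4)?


Reading from the table at x = -4

-4


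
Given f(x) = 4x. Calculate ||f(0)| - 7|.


f(0) = 0
|0| = 0
|0 - 7| = 7

7


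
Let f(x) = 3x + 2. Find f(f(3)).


f(3) = 11
f(11) = 35

35


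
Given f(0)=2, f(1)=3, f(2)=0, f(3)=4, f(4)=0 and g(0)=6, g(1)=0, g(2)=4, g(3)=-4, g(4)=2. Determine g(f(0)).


f(0) = 2
g(2) = 4

4


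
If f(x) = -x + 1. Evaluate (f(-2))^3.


f(-2) = 3
(3)^3 = 27

27


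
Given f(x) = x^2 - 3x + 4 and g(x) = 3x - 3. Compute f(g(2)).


g(2) = 3
f(3) = 1*(3)^2 - 3*(3) + 4 = 4

4


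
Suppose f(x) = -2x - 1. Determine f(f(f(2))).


f(2) = -5
f(-5) = 9
f(9) = -19

-19


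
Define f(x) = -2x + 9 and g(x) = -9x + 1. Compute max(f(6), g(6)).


f(6) = -3
g(6) = -53
max = -3

-3


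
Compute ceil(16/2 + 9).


17


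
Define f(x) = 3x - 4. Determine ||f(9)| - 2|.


21


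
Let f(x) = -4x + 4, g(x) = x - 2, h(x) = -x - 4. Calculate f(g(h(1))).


h(1) = -5
g(-5) = -7
f(-7) = 32

32


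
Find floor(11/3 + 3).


6


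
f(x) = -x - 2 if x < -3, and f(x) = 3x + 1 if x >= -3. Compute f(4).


4 satisfies x >= -3
f(4) = 13

13


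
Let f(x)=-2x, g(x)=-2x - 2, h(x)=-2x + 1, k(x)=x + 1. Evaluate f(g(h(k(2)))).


k(2) = 3
h(3) = -5
g(-5) = 8
f(8) = -16

-16


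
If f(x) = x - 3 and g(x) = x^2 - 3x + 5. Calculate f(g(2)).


0


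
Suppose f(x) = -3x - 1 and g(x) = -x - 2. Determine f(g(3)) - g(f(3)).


f(g(3)) = 14
g(f(3)) = 8
Difference = 6

6


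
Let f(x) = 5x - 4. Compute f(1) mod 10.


f(1) = 1
1 mod 10 = 1

1


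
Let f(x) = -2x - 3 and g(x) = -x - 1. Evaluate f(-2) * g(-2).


f(-2) = 1
g(-2) = 1
Product = 1

1


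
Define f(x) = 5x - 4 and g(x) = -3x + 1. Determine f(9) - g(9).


f(9) = 41
g(9) = -26
Difference = 67

67


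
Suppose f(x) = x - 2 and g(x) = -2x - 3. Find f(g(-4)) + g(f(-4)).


12


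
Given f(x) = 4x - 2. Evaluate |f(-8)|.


f(-8) = -34
|-34| = 34

34


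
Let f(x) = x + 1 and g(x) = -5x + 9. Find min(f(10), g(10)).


f(10) = 11
g(10) = -41
min = -41

-41


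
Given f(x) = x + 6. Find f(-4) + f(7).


f(-4) = 2
f(7) = 13
Sum = 15

15


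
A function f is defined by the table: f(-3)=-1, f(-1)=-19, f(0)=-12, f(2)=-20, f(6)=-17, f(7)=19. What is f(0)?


Reading from the table at x = 0

-12


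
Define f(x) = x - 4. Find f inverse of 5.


Solve x - 4 = 5
x = (5 + 4) / 1 = 9

9


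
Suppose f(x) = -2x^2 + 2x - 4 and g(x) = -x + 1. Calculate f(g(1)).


g(1) = 0
f(0) = (-2)*(0)^2 + 2*(0) - 4 = -4

-4


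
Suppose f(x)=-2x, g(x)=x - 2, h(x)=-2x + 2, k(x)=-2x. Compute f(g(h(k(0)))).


k(0) = 0
h(0) = 2
g(2) = 0
f(0) = 0

0


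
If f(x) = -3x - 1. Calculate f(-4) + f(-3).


f(-4) = 11
f(-3) = 8
Sum = 19

19


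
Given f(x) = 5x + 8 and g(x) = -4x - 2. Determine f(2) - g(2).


f(2) = 18
g(2) = -10
Difference = 28

28


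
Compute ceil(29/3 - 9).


1


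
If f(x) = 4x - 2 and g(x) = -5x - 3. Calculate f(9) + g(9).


f(9) = 34
g(9) = -48
Sum = -14

-14


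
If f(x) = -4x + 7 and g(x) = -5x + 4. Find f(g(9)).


g(9) = -41
f(-41) = 171

171


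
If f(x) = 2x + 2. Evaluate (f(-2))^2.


f(-2) = -2
(-2)^2 = 4

4


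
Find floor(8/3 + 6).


8/3 = 2.6667
2.6667 + 6 = 8.6667
floor(8.6667) = 8

8


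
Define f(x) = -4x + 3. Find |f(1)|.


1


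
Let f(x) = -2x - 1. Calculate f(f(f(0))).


f(0) = -1
f(-1) = 1
f(1) = -3

-3


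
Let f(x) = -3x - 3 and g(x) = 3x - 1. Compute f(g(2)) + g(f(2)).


-46


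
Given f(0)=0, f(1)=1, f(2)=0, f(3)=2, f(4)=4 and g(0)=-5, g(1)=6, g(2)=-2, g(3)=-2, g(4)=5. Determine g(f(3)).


f(3) = 2
g(2) = -2

-2


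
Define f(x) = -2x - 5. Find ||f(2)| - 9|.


f(2) = -9
|-9| = 9
|9 - 9| = 0

0


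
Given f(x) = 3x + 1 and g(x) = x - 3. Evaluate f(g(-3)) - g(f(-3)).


f(g(-3)) = -17
g(f(-3)) = -11
Difference = -6

-6


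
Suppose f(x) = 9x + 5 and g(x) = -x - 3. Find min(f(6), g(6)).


-9


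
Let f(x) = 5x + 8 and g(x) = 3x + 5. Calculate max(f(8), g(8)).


f(8) = 48
g(8) = 29
max = 48

48


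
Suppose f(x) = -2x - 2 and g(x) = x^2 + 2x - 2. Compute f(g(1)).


-4


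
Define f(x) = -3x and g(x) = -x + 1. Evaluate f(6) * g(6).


90


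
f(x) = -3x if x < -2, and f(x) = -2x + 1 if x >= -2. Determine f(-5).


-5 satisfies x < -2
f(-5) = 15

15


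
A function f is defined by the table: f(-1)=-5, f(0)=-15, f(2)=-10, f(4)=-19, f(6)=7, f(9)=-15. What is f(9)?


Reading from the table at x = 9

-15


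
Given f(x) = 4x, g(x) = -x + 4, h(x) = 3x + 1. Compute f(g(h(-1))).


h(-1) = -2
g(-2) = 6
f(6) = 24

24


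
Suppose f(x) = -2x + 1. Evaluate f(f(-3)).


f(-3) = 7
f(7) = -13

-13


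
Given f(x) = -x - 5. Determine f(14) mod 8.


f(14) = -19
-19 mod 8 = 5

5


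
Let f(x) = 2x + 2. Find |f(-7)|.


12


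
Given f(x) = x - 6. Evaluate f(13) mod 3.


f(13) = 7
7 mod 3 = 1

1


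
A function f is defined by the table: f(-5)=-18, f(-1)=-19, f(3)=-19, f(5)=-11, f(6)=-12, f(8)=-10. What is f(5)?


-11


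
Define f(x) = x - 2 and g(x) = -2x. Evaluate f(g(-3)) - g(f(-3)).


f(g(-3)) = 4
g(f(-3)) = 10
Difference = -6

-6


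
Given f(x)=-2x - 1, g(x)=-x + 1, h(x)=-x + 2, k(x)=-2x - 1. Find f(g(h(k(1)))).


7


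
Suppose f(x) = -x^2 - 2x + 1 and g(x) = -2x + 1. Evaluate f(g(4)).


g(4) = -7
f(-7) = (-1)*(-7)^2 - 2*(-7) + 1 = -34

-34


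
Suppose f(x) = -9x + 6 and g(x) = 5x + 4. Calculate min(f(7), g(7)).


f(7) = -57
g(7) = 39
min = -57

-57


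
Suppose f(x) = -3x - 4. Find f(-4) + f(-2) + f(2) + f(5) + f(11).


f(-4) = 8
f(-2) = 2
f(2) = -10
f(5) = -19
f(11) = -37
Sum = -56

-56


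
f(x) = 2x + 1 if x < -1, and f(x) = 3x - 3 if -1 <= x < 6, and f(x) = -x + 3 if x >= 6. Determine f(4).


9


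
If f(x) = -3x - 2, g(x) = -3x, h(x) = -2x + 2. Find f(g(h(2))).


-20


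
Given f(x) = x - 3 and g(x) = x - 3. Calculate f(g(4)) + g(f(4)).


f(g(4)) = -2
g(f(4)) = -2
Sum = -4

-4


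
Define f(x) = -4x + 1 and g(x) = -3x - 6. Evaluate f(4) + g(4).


f(4) = -15
g(4) = -18
Sum = -33

-33


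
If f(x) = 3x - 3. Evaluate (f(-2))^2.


f(-2) = -9
(-9)^2 = 81

81


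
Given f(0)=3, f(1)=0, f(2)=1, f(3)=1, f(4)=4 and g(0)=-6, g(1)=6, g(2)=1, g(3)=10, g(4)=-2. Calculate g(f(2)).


f(2) = 1
g(1) = 6

6


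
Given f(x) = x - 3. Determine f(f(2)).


f(2) = -1
f(-1) = -4

-4


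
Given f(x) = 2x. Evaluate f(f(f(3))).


f(3) = 6
f(6) = 12
f(12) = 24

24


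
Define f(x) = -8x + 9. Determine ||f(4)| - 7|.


f(4) = -23
|-23| = 23
|23 - 7| = 16

16


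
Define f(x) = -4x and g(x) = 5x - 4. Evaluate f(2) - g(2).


-14


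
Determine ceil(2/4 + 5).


2/4 = 0.5
0.5 + 5 = 5.5
ceil(5.5) = 6

6


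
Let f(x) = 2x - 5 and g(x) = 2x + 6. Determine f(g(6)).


g(6) = 18
f(18) = 31

31


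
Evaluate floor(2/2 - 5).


2/2 = 1
1 - 5 = -4
floor(-4) = -4

-4


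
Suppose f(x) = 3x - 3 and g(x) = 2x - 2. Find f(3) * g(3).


f(3) = 6
g(3) = 4
Product = 24

24


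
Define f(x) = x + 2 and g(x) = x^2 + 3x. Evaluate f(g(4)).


g(4) = 28
f(28) = 30

30


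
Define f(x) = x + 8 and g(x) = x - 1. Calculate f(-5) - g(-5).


f(-5) = 3
g(-5) = -6
Difference = 9

9


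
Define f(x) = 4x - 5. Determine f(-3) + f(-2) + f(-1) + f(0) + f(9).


f(-3) = -17
f(-2) = -13
f(-1) = -9
f(0) = -5
f(9) = 31
Sum = -13

-13


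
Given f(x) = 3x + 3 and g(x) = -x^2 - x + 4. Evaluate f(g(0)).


g(0) = 4
f(4) = 15

15


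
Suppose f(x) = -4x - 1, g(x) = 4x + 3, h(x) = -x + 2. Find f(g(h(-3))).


h(-3) = 5
g(5) = 23
f(23) = -93

-93


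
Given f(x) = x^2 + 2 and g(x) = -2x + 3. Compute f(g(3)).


11


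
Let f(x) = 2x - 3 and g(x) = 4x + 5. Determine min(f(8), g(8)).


13


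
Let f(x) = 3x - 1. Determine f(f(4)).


f(4) = 11
f(11) = 32

32


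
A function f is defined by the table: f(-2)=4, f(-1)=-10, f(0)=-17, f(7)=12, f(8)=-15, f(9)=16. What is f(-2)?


Reading from the table at x = -2

4


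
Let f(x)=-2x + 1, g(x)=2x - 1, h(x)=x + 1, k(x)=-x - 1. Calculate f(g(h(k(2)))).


11


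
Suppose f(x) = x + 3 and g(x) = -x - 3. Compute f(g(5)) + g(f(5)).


-16


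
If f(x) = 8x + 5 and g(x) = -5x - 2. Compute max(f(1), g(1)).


13


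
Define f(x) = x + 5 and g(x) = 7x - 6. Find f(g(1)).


g(1) = 1
f(1) = 6

6


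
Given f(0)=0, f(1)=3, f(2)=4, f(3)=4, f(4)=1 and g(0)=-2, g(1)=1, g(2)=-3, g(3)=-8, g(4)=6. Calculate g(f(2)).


6
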